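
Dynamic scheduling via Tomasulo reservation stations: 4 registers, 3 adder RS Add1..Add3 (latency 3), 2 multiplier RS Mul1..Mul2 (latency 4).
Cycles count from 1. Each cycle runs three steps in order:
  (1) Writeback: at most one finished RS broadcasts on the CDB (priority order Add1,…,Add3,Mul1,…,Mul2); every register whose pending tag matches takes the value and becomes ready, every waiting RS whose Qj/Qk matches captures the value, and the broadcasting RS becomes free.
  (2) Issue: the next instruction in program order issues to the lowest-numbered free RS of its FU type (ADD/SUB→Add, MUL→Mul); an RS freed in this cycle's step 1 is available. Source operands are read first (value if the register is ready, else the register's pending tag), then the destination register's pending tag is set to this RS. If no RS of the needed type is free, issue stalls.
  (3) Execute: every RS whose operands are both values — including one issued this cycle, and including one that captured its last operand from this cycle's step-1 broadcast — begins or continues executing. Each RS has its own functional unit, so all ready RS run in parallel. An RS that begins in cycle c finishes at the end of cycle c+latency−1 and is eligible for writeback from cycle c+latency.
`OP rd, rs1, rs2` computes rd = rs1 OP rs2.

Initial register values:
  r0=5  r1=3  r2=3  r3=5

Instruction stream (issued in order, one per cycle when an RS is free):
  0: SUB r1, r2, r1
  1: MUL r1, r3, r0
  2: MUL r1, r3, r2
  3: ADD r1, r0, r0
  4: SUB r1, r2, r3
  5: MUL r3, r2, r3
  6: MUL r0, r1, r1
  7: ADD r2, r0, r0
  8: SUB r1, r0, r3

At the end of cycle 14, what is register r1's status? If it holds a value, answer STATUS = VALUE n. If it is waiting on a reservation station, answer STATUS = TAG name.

STATUS = TAG Add2

cycle 1: issue SUB r1<-Add1 // r0:5,r1:Add1,r2:3,r3:5
cycle 2: issue MUL r1<-Mul1 // r0:5,r1:Mul1,r2:3,r3:5
cycle 3: issue MUL r1<-Mul2 // r0:5,r1:Mul2,r2:3,r3:5
cycle 4: CDB Add1=0; issue ADD r1<-Add1 // r0:5,r1:Add1,r2:3,r3:5
cycle 5: issue SUB r1<-Add2 // r0:5,r1:Add2,r2:3,r3:5
cycle 6: CDB Mul1=25; issue MUL r3<-Mul1 // r0:5,r1:Add2,r2:3,r3:Mul1
cycle 7: CDB Add1=10; stall // r0:5,r1:Add2,r2:3,r3:Mul1
cycle 8: CDB Add2=-2; stall // r0:5,r1:-2,r2:3,r3:Mul1
cycle 9: CDB Mul2=15; issue MUL r0<-Mul2 // r0:Mul2,r1:-2,r2:3,r3:Mul1
cycle 10: CDB Mul1=15; issue ADD r2<-Add1 // r0:Mul2,r1:-2,r2:Add1,r3:15
cycle 11: issue SUB r1<-Add2 // r0:Mul2,r1:Add2,r2:Add1,r3:15
cycle 12: - // r0:Mul2,r1:Add2,r2:Add1,r3:15
cycle 13: CDB Mul2=4 // r0:4,r1:Add2,r2:Add1,r3:15
cycle 14: - // r0:4,r1:Add2,r2:Add1,r3:15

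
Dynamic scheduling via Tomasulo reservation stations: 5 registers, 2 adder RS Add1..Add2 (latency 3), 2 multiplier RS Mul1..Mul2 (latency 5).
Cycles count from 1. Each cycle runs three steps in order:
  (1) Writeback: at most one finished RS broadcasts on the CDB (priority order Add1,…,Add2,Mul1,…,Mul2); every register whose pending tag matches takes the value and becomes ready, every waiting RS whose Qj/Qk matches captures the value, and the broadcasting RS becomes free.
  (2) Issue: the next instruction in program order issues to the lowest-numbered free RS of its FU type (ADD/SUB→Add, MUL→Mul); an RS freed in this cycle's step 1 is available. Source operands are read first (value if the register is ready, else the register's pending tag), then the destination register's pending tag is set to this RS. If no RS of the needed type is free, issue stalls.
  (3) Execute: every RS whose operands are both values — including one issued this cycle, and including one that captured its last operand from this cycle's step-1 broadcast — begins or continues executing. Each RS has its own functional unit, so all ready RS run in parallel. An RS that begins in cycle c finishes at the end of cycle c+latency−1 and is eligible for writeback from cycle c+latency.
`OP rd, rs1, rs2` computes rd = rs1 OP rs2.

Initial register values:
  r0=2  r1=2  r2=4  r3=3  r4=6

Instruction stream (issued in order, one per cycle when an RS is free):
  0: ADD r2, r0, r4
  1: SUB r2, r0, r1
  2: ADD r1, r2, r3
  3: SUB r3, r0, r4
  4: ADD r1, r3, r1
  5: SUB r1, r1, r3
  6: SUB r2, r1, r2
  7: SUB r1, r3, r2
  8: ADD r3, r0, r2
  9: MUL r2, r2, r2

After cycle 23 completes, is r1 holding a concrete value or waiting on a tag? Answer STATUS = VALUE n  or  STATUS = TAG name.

STATUS = VALUE -7

  c1: issue ADD r2<-Add1  regs: r0:2,r1:2,r2:Add1,r3:3,r4:6
  c2: issue SUB r2<-Add2  regs: r0:2,r1:2,r2:Add2,r3:3,r4:6
  c3: stall  regs: r0:2,r1:2,r2:Add2,r3:3,r4:6
  c4: CDB Add1=8; issue ADD r1<-Add1  regs: r0:2,r1:Add1,r2:Add2,r3:3,r4:6
  c5: CDB Add2=0; issue SUB r3<-Add2  regs: r0:2,r1:Add1,r2:0,r3:Add2,r4:6
  c6: stall  regs: r0:2,r1:Add1,r2:0,r3:Add2,r4:6
  c7: stall  regs: r0:2,r1:Add1,r2:0,r3:Add2,r4:6
  c8: CDB Add1=3; issue ADD r1<-Add1  regs: r0:2,r1:Add1,r2:0,r3:Add2,r4:6
  c9: CDB Add2=-4; issue SUB r1<-Add2  regs: r0:2,r1:Add2,r2:0,r3:-4,r4:6
  c10: stall  regs: r0:2,r1:Add2,r2:0,r3:-4,r4:6
  c11: stall  regs: r0:2,r1:Add2,r2:0,r3:-4,r4:6
  c12: CDB Add1=-1; issue SUB r2<-Add1  regs: r0:2,r1:Add2,r2:Add1,r3:-4,r4:6
  c13: stall  regs: r0:2,r1:Add2,r2:Add1,r3:-4,r4:6
  c14: stall  regs: r0:2,r1:Add2,r2:Add1,r3:-4,r4:6
  c15: CDB Add2=3; issue SUB r1<-Add2  regs: r0:2,r1:Add2,r2:Add1,r3:-4,r4:6
  c16: stall  regs: r0:2,r1:Add2,r2:Add1,r3:-4,r4:6
  c17: stall  regs: r0:2,r1:Add2,r2:Add1,r3:-4,r4:6
  c18: CDB Add1=3; issue ADD r3<-Add1  regs: r0:2,r1:Add2,r2:3,r3:Add1,r4:6
  c19: issue MUL r2<-Mul1  regs: r0:2,r1:Add2,r2:Mul1,r3:Add1,r4:6
  c20: -  regs: r0:2,r1:Add2,r2:Mul1,r3:Add1,r4:6
  c21: CDB Add1=5  regs: r0:2,r1:Add2,r2:Mul1,r3:5,r4:6
  c22: CDB Add2=-7  regs: r0:2,r1:-7,r2:Mul1,r3:5,r4:6
  c23: -  regs: r0:2,r1:-7,r2:Mul1,r3:5,r4:6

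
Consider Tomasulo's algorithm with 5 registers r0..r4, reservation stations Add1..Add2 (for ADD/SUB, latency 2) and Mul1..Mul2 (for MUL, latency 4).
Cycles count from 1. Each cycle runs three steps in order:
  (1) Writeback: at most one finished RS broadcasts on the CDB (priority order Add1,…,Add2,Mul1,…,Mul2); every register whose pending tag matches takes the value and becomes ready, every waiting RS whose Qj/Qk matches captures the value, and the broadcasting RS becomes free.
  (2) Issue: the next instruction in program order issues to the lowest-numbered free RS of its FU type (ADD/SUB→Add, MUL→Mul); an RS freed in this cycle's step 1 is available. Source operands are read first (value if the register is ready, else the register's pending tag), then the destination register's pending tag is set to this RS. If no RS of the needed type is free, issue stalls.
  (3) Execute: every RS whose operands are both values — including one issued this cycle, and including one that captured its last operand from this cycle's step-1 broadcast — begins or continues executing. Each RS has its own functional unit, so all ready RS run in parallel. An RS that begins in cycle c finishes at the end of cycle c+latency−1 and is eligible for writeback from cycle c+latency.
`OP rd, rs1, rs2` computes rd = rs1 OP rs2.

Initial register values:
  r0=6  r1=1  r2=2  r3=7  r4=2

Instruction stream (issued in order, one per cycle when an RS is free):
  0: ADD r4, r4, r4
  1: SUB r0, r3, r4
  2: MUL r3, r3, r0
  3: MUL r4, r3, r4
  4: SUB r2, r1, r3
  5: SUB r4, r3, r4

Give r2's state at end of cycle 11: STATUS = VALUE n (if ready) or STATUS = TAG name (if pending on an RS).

c1: issue ADD r4<-Add1 | r0:6,r1:1,r2:2,r3:7,r4:Add1
c2: issue SUB r0<-Add2 | r0:Add2,r1:1,r2:2,r3:7,r4:Add1
c3: CDB Add1=4; issue MUL r3<-Mul1 | r0:Add2,r1:1,r2:2,r3:Mul1,r4:4
c4: issue MUL r4<-Mul2 | r0:Add2,r1:1,r2:2,r3:Mul1,r4:Mul2
c5: CDB Add2=3; issue SUB r2<-Add1 | r0:3,r1:1,r2:Add1,r3:Mul1,r4:Mul2
c6: issue SUB r4<-Add2 | r0:3,r1:1,r2:Add1,r3:Mul1,r4:Add2
c7: - | r0:3,r1:1,r2:Add1,r3:Mul1,r4:Add2
c8: - | r0:3,r1:1,r2:Add1,r3:Mul1,r4:Add2
c9: CDB Mul1=21 | r0:3,r1:1,r2:Add1,r3:21,r4:Add2
c10: - | r0:3,r1:1,r2:Add1,r3:21,r4:Add2
c11: CDB Add1=-20 | r0:3,r1:1,r2:-20,r3:21,r4:Add2

STATUS = VALUE -20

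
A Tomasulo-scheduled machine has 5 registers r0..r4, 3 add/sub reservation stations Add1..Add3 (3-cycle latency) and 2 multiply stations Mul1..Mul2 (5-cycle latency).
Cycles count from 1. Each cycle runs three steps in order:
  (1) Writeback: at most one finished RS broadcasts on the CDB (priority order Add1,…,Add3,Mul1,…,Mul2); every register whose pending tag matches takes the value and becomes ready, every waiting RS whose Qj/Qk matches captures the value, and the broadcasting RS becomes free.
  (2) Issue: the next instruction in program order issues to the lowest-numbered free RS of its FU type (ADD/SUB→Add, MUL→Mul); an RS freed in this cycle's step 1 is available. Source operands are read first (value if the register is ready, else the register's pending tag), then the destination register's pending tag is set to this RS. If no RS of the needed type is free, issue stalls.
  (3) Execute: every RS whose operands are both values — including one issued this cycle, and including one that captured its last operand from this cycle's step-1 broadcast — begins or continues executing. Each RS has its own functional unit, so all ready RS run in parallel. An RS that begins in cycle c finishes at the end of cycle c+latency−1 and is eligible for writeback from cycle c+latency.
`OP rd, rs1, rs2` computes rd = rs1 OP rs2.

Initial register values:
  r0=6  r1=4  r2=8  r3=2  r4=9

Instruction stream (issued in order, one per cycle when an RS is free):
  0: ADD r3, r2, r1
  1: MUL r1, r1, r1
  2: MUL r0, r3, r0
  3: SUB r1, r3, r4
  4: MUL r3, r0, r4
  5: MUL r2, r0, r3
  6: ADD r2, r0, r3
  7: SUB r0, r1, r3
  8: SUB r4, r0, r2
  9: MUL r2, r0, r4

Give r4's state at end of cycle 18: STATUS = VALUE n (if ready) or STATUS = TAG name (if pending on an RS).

STATUS = TAG Add3

  c1: issue ADD r3<-Add1  regs: r0:6,r1:4,r2:8,r3:Add1,r4:9
  c2: issue MUL r1<-Mul1  regs: r0:6,r1:Mul1,r2:8,r3:Add1,r4:9
  c3: issue MUL r0<-Mul2  regs: r0:Mul2,r1:Mul1,r2:8,r3:Add1,r4:9
  c4: CDB Add1=12; issue SUB r1<-Add1  regs: r0:Mul2,r1:Add1,r2:8,r3:12,r4:9
  c5: stall  regs: r0:Mul2,r1:Add1,r2:8,r3:12,r4:9
  c6: stall  regs: r0:Mul2,r1:Add1,r2:8,r3:12,r4:9
  c7: CDB Add1=3; stall  regs: r0:Mul2,r1:3,r2:8,r3:12,r4:9
  c8: CDB Mul1=16; issue MUL r3<-Mul1  regs: r0:Mul2,r1:3,r2:8,r3:Mul1,r4:9
  c9: CDB Mul2=72; issue MUL r2<-Mul2  regs: r0:72,r1:3,r2:Mul2,r3:Mul1,r4:9
  c10: issue ADD r2<-Add1  regs: r0:72,r1:3,r2:Add1,r3:Mul1,r4:9
  c11: issue SUB r0<-Add2  regs: r0:Add2,r1:3,r2:Add1,r3:Mul1,r4:9
  c12: issue SUB r4<-Add3  regs: r0:Add2,r1:3,r2:Add1,r3:Mul1,r4:Add3
  c13: stall  regs: r0:Add2,r1:3,r2:Add1,r3:Mul1,r4:Add3
  c14: CDB Mul1=648; issue MUL r2<-Mul1  regs: r0:Add2,r1:3,r2:Mul1,r3:648,r4:Add3
  c15: -  regs: r0:Add2,r1:3,r2:Mul1,r3:648,r4:Add3
  c16: -  regs: r0:Add2,r1:3,r2:Mul1,r3:648,r4:Add3
  c17: CDB Add1=720  regs: r0:Add2,r1:3,r2:Mul1,r3:648,r4:Add3
  c18: CDB Add2=-645  regs: r0:-645,r1:3,r2:Mul1,r3:648,r4:Add3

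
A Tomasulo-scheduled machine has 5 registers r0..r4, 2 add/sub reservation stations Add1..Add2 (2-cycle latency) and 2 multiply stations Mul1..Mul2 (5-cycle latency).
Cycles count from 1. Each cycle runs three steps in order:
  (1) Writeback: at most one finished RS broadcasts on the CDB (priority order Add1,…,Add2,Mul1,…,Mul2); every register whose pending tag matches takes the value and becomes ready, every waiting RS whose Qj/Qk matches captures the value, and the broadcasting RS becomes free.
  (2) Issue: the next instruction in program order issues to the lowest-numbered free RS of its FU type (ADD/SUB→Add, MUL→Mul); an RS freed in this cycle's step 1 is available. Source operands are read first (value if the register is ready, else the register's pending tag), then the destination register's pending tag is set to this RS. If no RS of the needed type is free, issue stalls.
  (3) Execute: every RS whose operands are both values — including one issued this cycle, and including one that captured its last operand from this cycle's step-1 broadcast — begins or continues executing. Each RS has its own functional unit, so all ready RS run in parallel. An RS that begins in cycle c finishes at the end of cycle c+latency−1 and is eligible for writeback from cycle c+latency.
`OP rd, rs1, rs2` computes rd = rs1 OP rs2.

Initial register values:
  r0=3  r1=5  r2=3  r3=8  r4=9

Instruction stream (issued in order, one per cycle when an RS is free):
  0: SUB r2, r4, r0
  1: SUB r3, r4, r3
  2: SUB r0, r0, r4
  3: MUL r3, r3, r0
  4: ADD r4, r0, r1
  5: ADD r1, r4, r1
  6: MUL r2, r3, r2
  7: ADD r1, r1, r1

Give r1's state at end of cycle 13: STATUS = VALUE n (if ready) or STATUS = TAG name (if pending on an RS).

STATUS = VALUE 8

c1: issue SUB r2<-Add1 | r0:3,r1:5,r2:Add1,r3:8,r4:9
c2: issue SUB r3<-Add2 | r0:3,r1:5,r2:Add1,r3:Add2,r4:9
c3: CDB Add1=6; issue SUB r0<-Add1 | r0:Add1,r1:5,r2:6,r3:Add2,r4:9
c4: CDB Add2=1; issue MUL r3<-Mul1 | r0:Add1,r1:5,r2:6,r3:Mul1,r4:9
c5: CDB Add1=-6; issue ADD r4<-Add1 | r0:-6,r1:5,r2:6,r3:Mul1,r4:Add1
c6: issue ADD r1<-Add2 | r0:-6,r1:Add2,r2:6,r3:Mul1,r4:Add1
c7: CDB Add1=-1; issue MUL r2<-Mul2 | r0:-6,r1:Add2,r2:Mul2,r3:Mul1,r4:-1
c8: issue ADD r1<-Add1 | r0:-6,r1:Add1,r2:Mul2,r3:Mul1,r4:-1
c9: CDB Add2=4 | r0:-6,r1:Add1,r2:Mul2,r3:Mul1,r4:-1
c10: CDB Mul1=-6 | r0:-6,r1:Add1,r2:Mul2,r3:-6,r4:-1
c11: CDB Add1=8 | r0:-6,r1:8,r2:Mul2,r3:-6,r4:-1
c12: - | r0:-6,r1:8,r2:Mul2,r3:-6,r4:-1
c13: - | r0:-6,r1:8,r2:Mul2,r3:-6,r4:-1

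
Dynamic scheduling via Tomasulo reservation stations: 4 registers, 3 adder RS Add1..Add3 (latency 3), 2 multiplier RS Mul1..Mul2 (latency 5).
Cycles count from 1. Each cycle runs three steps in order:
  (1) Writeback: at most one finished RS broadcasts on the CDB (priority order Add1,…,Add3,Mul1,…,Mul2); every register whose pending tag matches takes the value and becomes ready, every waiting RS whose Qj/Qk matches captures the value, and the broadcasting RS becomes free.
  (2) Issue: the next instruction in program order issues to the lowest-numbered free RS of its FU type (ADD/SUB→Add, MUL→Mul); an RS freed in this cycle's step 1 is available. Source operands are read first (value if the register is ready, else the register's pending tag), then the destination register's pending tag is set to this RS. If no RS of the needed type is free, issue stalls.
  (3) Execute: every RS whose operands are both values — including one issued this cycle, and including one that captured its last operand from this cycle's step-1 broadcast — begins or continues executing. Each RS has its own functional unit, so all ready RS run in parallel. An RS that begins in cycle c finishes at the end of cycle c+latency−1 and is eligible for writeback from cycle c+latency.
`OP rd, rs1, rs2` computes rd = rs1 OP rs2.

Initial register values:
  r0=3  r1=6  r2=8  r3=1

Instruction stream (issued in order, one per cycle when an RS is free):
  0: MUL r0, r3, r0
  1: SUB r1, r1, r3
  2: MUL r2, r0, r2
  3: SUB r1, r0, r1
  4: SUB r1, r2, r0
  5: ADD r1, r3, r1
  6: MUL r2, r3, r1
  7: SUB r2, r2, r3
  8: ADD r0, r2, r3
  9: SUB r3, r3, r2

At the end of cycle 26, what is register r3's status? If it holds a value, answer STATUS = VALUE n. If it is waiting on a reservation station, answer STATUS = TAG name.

STATUS = TAG Add3

cycle 1: issue MUL r0<-Mul1 // r0:Mul1,r1:6,r2:8,r3:1
cycle 2: issue SUB r1<-Add1 // r0:Mul1,r1:Add1,r2:8,r3:1
cycle 3: issue MUL r2<-Mul2 // r0:Mul1,r1:Add1,r2:Mul2,r3:1
cycle 4: issue SUB r1<-Add2 // r0:Mul1,r1:Add2,r2:Mul2,r3:1
cycle 5: CDB Add1=5; issue SUB r1<-Add1 // r0:Mul1,r1:Add1,r2:Mul2,r3:1
cycle 6: CDB Mul1=3; issue ADD r1<-Add3 // r0:3,r1:Add3,r2:Mul2,r3:1
cycle 7: issue MUL r2<-Mul1 // r0:3,r1:Add3,r2:Mul1,r3:1
cycle 8: stall // r0:3,r1:Add3,r2:Mul1,r3:1
cycle 9: CDB Add2=-2; issue SUB r2<-Add2 // r0:3,r1:Add3,r2:Add2,r3:1
cycle 10: stall // r0:3,r1:Add3,r2:Add2,r3:1
cycle 11: CDB Mul2=24; stall // r0:3,r1:Add3,r2:Add2,r3:1
cycle 12: stall // r0:3,r1:Add3,r2:Add2,r3:1
cycle 13: stall // r0:3,r1:Add3,r2:Add2,r3:1
cycle 14: CDB Add1=21; issue ADD r0<-Add1 // r0:Add1,r1:Add3,r2:Add2,r3:1
cycle 15: stall // r0:Add1,r1:Add3,r2:Add2,r3:1
cycle 16: stall // r0:Add1,r1:Add3,r2:Add2,r3:1
cycle 17: CDB Add3=22; issue SUB r3<-Add3 // r0:Add1,r1:22,r2:Add2,r3:Add3
cycle 18: - // r0:Add1,r1:22,r2:Add2,r3:Add3
cycle 19: - // r0:Add1,r1:22,r2:Add2,r3:Add3
cycle 20: - // r0:Add1,r1:22,r2:Add2,r3:Add3
cycle 21: - // r0:Add1,r1:22,r2:Add2,r3:Add3
cycle 22: CDB Mul1=22 // r0:Add1,r1:22,r2:Add2,r3:Add3
cycle 23: - // r0:Add1,r1:22,r2:Add2,r3:Add3
cycle 24: - // r0:Add1,r1:22,r2:Add2,r3:Add3
cycle 25: CDB Add2=21 // r0:Add1,r1:22,r2:21,r3:Add3
cycle 26: - // r0:Add1,r1:22,r2:21,r3:Add3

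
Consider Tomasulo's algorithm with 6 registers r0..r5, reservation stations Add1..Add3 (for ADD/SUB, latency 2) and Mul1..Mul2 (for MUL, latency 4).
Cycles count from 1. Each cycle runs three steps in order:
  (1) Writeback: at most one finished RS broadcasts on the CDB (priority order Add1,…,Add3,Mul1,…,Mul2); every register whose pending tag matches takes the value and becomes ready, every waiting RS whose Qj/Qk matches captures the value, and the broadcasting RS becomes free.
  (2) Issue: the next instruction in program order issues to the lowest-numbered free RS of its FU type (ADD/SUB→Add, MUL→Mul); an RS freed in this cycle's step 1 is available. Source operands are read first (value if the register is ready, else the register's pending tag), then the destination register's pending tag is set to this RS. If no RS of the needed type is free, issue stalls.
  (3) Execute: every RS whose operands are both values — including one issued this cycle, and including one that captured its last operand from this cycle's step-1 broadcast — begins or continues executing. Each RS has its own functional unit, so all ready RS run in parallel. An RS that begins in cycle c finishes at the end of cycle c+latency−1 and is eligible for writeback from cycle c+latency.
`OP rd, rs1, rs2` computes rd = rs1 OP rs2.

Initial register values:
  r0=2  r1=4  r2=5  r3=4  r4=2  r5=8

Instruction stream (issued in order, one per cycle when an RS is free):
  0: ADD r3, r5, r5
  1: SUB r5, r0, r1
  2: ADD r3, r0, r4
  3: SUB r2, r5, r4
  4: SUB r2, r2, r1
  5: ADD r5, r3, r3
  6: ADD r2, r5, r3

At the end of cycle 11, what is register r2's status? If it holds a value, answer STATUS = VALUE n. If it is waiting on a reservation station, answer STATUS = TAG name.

STATUS = VALUE 12

cycle 1: issue ADD r3<-Add1 // r0:2,r1:4,r2:5,r3:Add1,r4:2,r5:8
cycle 2: issue SUB r5<-Add2 // r0:2,r1:4,r2:5,r3:Add1,r4:2,r5:Add2
cycle 3: CDB Add1=16; issue ADD r3<-Add1 // r0:2,r1:4,r2:5,r3:Add1,r4:2,r5:Add2
cycle 4: CDB Add2=-2; issue SUB r2<-Add2 // r0:2,r1:4,r2:Add2,r3:Add1,r4:2,r5:-2
cycle 5: CDB Add1=4; issue SUB r2<-Add1 // r0:2,r1:4,r2:Add1,r3:4,r4:2,r5:-2
cycle 6: CDB Add2=-4; issue ADD r5<-Add2 // r0:2,r1:4,r2:Add1,r3:4,r4:2,r5:Add2
cycle 7: issue ADD r2<-Add3 // r0:2,r1:4,r2:Add3,r3:4,r4:2,r5:Add2
cycle 8: CDB Add1=-8 // r0:2,r1:4,r2:Add3,r3:4,r4:2,r5:Add2
cycle 9: CDB Add2=8 // r0:2,r1:4,r2:Add3,r3:4,r4:2,r5:8
cycle 10: - // r0:2,r1:4,r2:Add3,r3:4,r4:2,r5:8
cycle 11: CDB Add3=12 // r0:2,r1:4,r2:12,r3:4,r4:2,r5:8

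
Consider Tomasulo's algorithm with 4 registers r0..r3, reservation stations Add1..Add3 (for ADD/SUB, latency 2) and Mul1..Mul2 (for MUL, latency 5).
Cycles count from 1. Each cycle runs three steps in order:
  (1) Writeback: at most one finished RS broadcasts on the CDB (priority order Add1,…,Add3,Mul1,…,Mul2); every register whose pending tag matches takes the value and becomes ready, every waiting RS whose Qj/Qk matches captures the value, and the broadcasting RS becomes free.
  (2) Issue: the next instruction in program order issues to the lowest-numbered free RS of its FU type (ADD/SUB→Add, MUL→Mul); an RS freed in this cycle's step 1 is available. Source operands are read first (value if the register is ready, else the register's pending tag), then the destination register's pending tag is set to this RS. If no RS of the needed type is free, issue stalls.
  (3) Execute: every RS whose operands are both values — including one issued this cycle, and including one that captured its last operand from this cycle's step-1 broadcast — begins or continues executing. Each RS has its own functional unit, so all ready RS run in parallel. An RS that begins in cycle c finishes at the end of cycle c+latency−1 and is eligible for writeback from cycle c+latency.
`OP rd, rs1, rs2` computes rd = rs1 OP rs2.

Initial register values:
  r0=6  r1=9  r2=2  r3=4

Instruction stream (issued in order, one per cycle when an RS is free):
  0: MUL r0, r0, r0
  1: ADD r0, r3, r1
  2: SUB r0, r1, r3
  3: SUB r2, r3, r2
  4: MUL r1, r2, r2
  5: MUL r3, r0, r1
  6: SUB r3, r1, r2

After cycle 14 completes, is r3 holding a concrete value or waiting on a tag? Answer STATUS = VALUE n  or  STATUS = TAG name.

c1: issue MUL r0<-Mul1 | r0:Mul1,r1:9,r2:2,r3:4
c2: issue ADD r0<-Add1 | r0:Add1,r1:9,r2:2,r3:4
c3: issue SUB r0<-Add2 | r0:Add2,r1:9,r2:2,r3:4
c4: CDB Add1=13; issue SUB r2<-Add1 | r0:Add2,r1:9,r2:Add1,r3:4
c5: CDB Add2=5; issue MUL r1<-Mul2 | r0:5,r1:Mul2,r2:Add1,r3:4
c6: CDB Add1=2; stall | r0:5,r1:Mul2,r2:2,r3:4
c7: CDB Mul1=36; issue MUL r3<-Mul1 | r0:5,r1:Mul2,r2:2,r3:Mul1
c8: issue SUB r3<-Add1 | r0:5,r1:Mul2,r2:2,r3:Add1
c9: - | r0:5,r1:Mul2,r2:2,r3:Add1
c10: - | r0:5,r1:Mul2,r2:2,r3:Add1
c11: CDB Mul2=4 | r0:5,r1:4,r2:2,r3:Add1
c12: - | r0:5,r1:4,r2:2,r3:Add1
c13: CDB Add1=2 | r0:5,r1:4,r2:2,r3:2
c14: - | r0:5,r1:4,r2:2,r3:2

STATUS = VALUE 2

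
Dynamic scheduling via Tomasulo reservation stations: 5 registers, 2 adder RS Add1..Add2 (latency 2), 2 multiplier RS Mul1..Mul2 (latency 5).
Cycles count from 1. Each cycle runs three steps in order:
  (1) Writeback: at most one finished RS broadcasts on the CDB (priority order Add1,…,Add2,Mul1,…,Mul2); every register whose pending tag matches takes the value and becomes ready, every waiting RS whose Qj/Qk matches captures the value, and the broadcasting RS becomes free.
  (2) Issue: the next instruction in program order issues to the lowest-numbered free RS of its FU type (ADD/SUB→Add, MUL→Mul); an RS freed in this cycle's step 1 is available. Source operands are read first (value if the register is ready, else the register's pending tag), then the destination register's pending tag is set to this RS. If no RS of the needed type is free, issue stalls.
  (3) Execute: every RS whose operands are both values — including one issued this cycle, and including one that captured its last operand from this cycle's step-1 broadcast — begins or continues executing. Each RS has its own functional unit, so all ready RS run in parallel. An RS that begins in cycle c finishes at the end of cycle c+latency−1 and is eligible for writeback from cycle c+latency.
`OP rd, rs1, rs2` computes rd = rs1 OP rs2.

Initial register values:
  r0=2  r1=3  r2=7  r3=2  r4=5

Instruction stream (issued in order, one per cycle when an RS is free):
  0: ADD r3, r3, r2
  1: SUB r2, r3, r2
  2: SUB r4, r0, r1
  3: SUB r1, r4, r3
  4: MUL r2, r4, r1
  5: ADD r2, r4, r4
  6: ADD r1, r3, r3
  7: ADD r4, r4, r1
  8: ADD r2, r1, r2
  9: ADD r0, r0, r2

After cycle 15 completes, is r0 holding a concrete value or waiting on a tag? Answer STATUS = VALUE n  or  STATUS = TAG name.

STATUS = VALUE 18

cycle 1: issue ADD r3<-Add1 // r0:2,r1:3,r2:7,r3:Add1,r4:5
cycle 2: issue SUB r2<-Add2 // r0:2,r1:3,r2:Add2,r3:Add1,r4:5
cycle 3: CDB Add1=9; issue SUB r4<-Add1 // r0:2,r1:3,r2:Add2,r3:9,r4:Add1
cycle 4: stall // r0:2,r1:3,r2:Add2,r3:9,r4:Add1
cycle 5: CDB Add1=-1; issue SUB r1<-Add1 // r0:2,r1:Add1,r2:Add2,r3:9,r4:-1
cycle 6: CDB Add2=2; issue MUL r2<-Mul1 // r0:2,r1:Add1,r2:Mul1,r3:9,r4:-1
cycle 7: CDB Add1=-10; issue ADD r2<-Add1 // r0:2,r1:-10,r2:Add1,r3:9,r4:-1
cycle 8: issue ADD r1<-Add2 // r0:2,r1:Add2,r2:Add1,r3:9,r4:-1
cycle 9: CDB Add1=-2; issue ADD r4<-Add1 // r0:2,r1:Add2,r2:-2,r3:9,r4:Add1
cycle 10: CDB Add2=18; issue ADD r2<-Add2 // r0:2,r1:18,r2:Add2,r3:9,r4:Add1
cycle 11: stall // r0:2,r1:18,r2:Add2,r3:9,r4:Add1
cycle 12: CDB Add1=17; issue ADD r0<-Add1 // r0:Add1,r1:18,r2:Add2,r3:9,r4:17
cycle 13: CDB Add2=16 // r0:Add1,r1:18,r2:16,r3:9,r4:17
cycle 14: CDB Mul1=10 // r0:Add1,r1:18,r2:16,r3:9,r4:17
cycle 15: CDB Add1=18 // r0:18,r1:18,r2:16,r3:9,r4:17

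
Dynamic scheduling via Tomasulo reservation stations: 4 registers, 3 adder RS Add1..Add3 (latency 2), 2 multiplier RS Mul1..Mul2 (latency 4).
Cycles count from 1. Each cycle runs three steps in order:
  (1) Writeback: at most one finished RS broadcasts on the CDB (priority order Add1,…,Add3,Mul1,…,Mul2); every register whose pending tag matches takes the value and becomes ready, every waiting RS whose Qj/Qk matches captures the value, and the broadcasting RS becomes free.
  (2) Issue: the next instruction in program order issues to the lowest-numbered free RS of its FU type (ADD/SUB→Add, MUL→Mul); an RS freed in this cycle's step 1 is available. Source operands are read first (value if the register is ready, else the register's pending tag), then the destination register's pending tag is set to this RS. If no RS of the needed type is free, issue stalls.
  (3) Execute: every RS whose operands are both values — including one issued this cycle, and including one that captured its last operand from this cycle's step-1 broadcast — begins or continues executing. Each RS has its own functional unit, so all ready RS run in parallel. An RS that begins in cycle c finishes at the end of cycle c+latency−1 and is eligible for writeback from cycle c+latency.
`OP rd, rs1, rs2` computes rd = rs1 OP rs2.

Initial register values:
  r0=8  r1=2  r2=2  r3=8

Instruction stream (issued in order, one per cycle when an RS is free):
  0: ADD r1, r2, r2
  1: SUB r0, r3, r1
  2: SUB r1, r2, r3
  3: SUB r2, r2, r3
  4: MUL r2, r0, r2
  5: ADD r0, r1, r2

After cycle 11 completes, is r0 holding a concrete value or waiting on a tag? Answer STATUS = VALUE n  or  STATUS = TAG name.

STATUS = TAG Add1

c1: issue ADD r1<-Add1 | r0:8,r1:Add1,r2:2,r3:8
c2: issue SUB r0<-Add2 | r0:Add2,r1:Add1,r2:2,r3:8
c3: CDB Add1=4; issue SUB r1<-Add1 | r0:Add2,r1:Add1,r2:2,r3:8
c4: issue SUB r2<-Add3 | r0:Add2,r1:Add1,r2:Add3,r3:8
c5: CDB Add1=-6; issue MUL r2<-Mul1 | r0:Add2,r1:-6,r2:Mul1,r3:8
c6: CDB Add2=4; issue ADD r0<-Add1 | r0:Add1,r1:-6,r2:Mul1,r3:8
c7: CDB Add3=-6 | r0:Add1,r1:-6,r2:Mul1,r3:8
c8: - | r0:Add1,r1:-6,r2:Mul1,r3:8
c9: - | r0:Add1,r1:-6,r2:Mul1,r3:8
c10: - | r0:Add1,r1:-6,r2:Mul1,r3:8
c11: CDB Mul1=-24 | r0:Add1,r1:-6,r2:-24,r3:8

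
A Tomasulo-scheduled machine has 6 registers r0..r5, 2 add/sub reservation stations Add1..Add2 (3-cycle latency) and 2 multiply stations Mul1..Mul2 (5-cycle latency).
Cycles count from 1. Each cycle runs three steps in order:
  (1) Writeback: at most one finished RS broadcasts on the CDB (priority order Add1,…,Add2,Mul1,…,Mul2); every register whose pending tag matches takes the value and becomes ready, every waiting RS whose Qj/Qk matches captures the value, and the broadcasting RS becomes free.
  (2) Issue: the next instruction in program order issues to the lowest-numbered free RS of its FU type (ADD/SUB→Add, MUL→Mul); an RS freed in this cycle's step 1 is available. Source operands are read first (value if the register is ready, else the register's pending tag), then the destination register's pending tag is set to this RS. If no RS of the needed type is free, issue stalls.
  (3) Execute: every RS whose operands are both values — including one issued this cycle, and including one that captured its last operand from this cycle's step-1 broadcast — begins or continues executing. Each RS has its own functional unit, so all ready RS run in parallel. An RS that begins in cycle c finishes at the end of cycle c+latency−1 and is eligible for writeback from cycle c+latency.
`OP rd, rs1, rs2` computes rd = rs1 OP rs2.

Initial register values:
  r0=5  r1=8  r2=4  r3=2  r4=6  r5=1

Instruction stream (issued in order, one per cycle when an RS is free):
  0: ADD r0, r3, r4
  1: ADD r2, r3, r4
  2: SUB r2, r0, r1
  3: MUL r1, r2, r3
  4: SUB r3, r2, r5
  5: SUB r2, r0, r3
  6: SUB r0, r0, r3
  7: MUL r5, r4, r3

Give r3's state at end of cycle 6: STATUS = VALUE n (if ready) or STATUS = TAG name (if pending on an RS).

STATUS = TAG Add2

cycle 1: issue ADD r0<-Add1 // r0:Add1,r1:8,r2:4,r3:2,r4:6,r5:1
cycle 2: issue ADD r2<-Add2 // r0:Add1,r1:8,r2:Add2,r3:2,r4:6,r5:1
cycle 3: stall // r0:Add1,r1:8,r2:Add2,r3:2,r4:6,r5:1
cycle 4: CDB Add1=8; issue SUB r2<-Add1 // r0:8,r1:8,r2:Add1,r3:2,r4:6,r5:1
cycle 5: CDB Add2=8; issue MUL r1<-Mul1 // r0:8,r1:Mul1,r2:Add1,r3:2,r4:6,r5:1
cycle 6: issue SUB r3<-Add2 // r0:8,r1:Mul1,r2:Add1,r3:Add2,r4:6,r5:1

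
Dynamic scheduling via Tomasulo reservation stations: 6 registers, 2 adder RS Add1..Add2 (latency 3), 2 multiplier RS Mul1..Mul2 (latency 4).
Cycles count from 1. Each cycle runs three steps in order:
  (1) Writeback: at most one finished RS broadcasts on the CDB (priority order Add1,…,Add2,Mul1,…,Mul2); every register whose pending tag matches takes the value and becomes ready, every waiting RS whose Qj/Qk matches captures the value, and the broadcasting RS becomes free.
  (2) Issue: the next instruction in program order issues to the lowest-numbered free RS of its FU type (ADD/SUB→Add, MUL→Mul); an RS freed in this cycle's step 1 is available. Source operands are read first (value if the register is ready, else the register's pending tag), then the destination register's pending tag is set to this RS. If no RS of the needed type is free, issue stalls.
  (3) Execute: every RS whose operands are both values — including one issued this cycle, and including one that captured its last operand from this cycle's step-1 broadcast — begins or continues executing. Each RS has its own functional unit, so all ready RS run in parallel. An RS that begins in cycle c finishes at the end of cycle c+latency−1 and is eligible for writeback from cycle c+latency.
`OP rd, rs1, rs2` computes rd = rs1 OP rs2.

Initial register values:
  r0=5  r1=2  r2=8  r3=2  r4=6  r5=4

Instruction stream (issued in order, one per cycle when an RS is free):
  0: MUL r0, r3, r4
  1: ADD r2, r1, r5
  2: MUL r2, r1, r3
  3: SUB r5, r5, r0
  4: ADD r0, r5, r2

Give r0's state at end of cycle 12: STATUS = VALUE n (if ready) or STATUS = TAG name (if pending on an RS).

STATUS = VALUE -4

cycle 1: issue MUL r0<-Mul1 // r0:Mul1,r1:2,r2:8,r3:2,r4:6,r5:4
cycle 2: issue ADD r2<-Add1 // r0:Mul1,r1:2,r2:Add1,r3:2,r4:6,r5:4
cycle 3: issue MUL r2<-Mul2 // r0:Mul1,r1:2,r2:Mul2,r3:2,r4:6,r5:4
cycle 4: issue SUB r5<-Add2 // r0:Mul1,r1:2,r2:Mul2,r3:2,r4:6,r5:Add2
cycle 5: CDB Add1=6; issue ADD r0<-Add1 // r0:Add1,r1:2,r2:Mul2,r3:2,r4:6,r5:Add2
cycle 6: CDB Mul1=12 // r0:Add1,r1:2,r2:Mul2,r3:2,r4:6,r5:Add2
cycle 7: CDB Mul2=4 // r0:Add1,r1:2,r2:4,r3:2,r4:6,r5:Add2
cycle 8: - // r0:Add1,r1:2,r2:4,r3:2,r4:6,r5:Add2
cycle 9: CDB Add2=-8 // r0:Add1,r1:2,r2:4,r3:2,r4:6,r5:-8
cycle 10: - // r0:Add1,r1:2,r2:4,r3:2,r4:6,r5:-8
cycle 11: - // r0:Add1,r1:2,r2:4,r3:2,r4:6,r5:-8
cycle 12: CDB Add1=-4 // r0:-4,r1:2,r2:4,r3:2,r4:6,r5:-8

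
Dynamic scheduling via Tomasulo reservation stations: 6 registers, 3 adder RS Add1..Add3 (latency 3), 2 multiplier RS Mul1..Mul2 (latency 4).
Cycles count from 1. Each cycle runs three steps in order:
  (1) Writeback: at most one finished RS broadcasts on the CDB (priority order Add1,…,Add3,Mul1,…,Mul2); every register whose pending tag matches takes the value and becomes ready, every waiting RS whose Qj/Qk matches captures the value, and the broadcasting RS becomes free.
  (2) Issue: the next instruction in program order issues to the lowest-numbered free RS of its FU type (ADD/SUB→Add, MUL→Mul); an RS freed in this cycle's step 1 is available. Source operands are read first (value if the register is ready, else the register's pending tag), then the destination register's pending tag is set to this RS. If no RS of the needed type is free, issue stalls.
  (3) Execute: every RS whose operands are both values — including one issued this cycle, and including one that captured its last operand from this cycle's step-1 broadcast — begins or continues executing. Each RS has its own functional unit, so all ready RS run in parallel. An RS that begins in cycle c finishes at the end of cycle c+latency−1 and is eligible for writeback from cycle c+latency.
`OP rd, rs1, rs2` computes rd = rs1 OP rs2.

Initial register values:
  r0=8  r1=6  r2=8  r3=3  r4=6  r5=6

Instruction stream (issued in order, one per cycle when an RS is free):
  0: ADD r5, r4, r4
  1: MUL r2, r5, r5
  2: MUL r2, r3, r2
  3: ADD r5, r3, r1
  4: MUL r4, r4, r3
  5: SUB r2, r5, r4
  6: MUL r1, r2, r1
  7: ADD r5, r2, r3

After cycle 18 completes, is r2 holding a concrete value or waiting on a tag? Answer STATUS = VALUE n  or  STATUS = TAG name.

STATUS = VALUE -9

  c1: issue ADD r5<-Add1  regs: r0:8,r1:6,r2:8,r3:3,r4:6,r5:Add1
  c2: issue MUL r2<-Mul1  regs: r0:8,r1:6,r2:Mul1,r3:3,r4:6,r5:Add1
  c3: issue MUL r2<-Mul2  regs: r0:8,r1:6,r2:Mul2,r3:3,r4:6,r5:Add1
  c4: CDB Add1=12; issue ADD r5<-Add1  regs: r0:8,r1:6,r2:Mul2,r3:3,r4:6,r5:Add1
  c5: stall  regs: r0:8,r1:6,r2:Mul2,r3:3,r4:6,r5:Add1
  c6: stall  regs: r0:8,r1:6,r2:Mul2,r3:3,r4:6,r5:Add1
  c7: CDB Add1=9; stall  regs: r0:8,r1:6,r2:Mul2,r3:3,r4:6,r5:9
  c8: CDB Mul1=144; issue MUL r4<-Mul1  regs: r0:8,r1:6,r2:Mul2,r3:3,r4:Mul1,r5:9
  c9: issue SUB r2<-Add1  regs: r0:8,r1:6,r2:Add1,r3:3,r4:Mul1,r5:9
  c10: stall  regs: r0:8,r1:6,r2:Add1,r3:3,r4:Mul1,r5:9
  c11: stall  regs: r0:8,r1:6,r2:Add1,r3:3,r4:Mul1,r5:9
  c12: CDB Mul1=18; issue MUL r1<-Mul1  regs: r0:8,r1:Mul1,r2:Add1,r3:3,r4:18,r5:9
  c13: CDB Mul2=432; issue ADD r5<-Add2  regs: r0:8,r1:Mul1,r2:Add1,r3:3,r4:18,r5:Add2
  c14: -  regs: r0:8,r1:Mul1,r2:Add1,r3:3,r4:18,r5:Add2
  c15: CDB Add1=-9  regs: r0:8,r1:Mul1,r2:-9,r3:3,r4:18,r5:Add2
  c16: -  regs: r0:8,r1:Mul1,r2:-9,r3:3,r4:18,r5:Add2
  c17: -  regs: r0:8,r1:Mul1,r2:-9,r3:3,r4:18,r5:Add2
  c18: CDB Add2=-6  regs: r0:8,r1:Mul1,r2:-9,r3:3,r4:18,r5:-6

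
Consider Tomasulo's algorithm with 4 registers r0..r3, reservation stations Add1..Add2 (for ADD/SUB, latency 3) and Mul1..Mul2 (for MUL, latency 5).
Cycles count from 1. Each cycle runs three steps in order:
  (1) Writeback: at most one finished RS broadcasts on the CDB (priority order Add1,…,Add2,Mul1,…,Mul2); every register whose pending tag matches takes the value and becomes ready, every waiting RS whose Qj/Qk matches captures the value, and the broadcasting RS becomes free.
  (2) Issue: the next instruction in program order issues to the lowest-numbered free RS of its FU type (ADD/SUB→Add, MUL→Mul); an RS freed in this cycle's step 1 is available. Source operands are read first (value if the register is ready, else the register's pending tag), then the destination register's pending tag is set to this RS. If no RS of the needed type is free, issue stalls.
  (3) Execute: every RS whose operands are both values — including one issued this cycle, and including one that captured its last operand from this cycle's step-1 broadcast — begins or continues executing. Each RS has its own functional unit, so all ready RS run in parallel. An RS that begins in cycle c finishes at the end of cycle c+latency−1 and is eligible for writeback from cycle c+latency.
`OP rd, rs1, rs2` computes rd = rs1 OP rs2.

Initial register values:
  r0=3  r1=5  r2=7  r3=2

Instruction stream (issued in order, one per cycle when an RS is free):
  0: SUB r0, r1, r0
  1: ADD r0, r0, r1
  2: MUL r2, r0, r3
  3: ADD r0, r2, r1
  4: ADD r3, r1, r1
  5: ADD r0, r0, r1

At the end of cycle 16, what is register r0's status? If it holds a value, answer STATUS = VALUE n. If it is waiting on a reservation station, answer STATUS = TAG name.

c1: issue SUB r0<-Add1 | r0:Add1,r1:5,r2:7,r3:2
c2: issue ADD r0<-Add2 | r0:Add2,r1:5,r2:7,r3:2
c3: issue MUL r2<-Mul1 | r0:Add2,r1:5,r2:Mul1,r3:2
c4: CDB Add1=2; issue ADD r0<-Add1 | r0:Add1,r1:5,r2:Mul1,r3:2
c5: stall | r0:Add1,r1:5,r2:Mul1,r3:2
c6: stall | r0:Add1,r1:5,r2:Mul1,r3:2
c7: CDB Add2=7; issue ADD r3<-Add2 | r0:Add1,r1:5,r2:Mul1,r3:Add2
c8: stall | r0:Add1,r1:5,r2:Mul1,r3:Add2
c9: stall | r0:Add1,r1:5,r2:Mul1,r3:Add2
c10: CDB Add2=10; issue ADD r0<-Add2 | r0:Add2,r1:5,r2:Mul1,r3:10
c11: - | r0:Add2,r1:5,r2:Mul1,r3:10
c12: CDB Mul1=14 | r0:Add2,r1:5,r2:14,r3:10
c13: - | r0:Add2,r1:5,r2:14,r3:10
c14: - | r0:Add2,r1:5,r2:14,r3:10
c15: CDB Add1=19 | r0:Add2,r1:5,r2:14,r3:10
c16: - | r0:Add2,r1:5,r2:14,r3:10

STATUS = TAG Add2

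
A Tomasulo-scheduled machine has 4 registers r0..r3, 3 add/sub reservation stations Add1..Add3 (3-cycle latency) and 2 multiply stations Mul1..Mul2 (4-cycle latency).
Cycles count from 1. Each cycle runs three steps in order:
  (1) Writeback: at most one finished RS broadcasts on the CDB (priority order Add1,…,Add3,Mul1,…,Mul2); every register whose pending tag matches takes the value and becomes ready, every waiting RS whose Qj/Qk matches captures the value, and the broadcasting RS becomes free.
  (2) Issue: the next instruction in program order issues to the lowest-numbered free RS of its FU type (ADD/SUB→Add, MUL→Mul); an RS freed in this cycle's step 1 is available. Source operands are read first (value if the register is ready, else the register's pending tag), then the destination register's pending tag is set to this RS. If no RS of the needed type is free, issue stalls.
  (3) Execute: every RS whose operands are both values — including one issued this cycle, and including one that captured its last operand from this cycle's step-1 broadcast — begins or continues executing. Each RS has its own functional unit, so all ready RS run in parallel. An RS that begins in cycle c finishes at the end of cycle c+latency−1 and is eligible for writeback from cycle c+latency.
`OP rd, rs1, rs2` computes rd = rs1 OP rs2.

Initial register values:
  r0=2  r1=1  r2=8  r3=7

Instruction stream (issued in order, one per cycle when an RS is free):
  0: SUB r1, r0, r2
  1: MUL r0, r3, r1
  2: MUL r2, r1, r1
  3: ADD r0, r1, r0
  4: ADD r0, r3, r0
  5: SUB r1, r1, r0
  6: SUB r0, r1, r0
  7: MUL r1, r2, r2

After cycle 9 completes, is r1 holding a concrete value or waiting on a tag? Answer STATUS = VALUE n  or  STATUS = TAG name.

STATUS = TAG Add3

c1: issue SUB r1<-Add1 | r0:2,r1:Add1,r2:8,r3:7
c2: issue MUL r0<-Mul1 | r0:Mul1,r1:Add1,r2:8,r3:7
c3: issue MUL r2<-Mul2 | r0:Mul1,r1:Add1,r2:Mul2,r3:7
c4: CDB Add1=-6; issue ADD r0<-Add1 | r0:Add1,r1:-6,r2:Mul2,r3:7
c5: issue ADD r0<-Add2 | r0:Add2,r1:-6,r2:Mul2,r3:7
c6: issue SUB r1<-Add3 | r0:Add2,r1:Add3,r2:Mul2,r3:7
c7: stall | r0:Add2,r1:Add3,r2:Mul2,r3:7
c8: CDB Mul1=-42; stall | r0:Add2,r1:Add3,r2:Mul2,r3:7
c9: CDB Mul2=36; stall | r0:Add2,r1:Add3,r2:36,r3:7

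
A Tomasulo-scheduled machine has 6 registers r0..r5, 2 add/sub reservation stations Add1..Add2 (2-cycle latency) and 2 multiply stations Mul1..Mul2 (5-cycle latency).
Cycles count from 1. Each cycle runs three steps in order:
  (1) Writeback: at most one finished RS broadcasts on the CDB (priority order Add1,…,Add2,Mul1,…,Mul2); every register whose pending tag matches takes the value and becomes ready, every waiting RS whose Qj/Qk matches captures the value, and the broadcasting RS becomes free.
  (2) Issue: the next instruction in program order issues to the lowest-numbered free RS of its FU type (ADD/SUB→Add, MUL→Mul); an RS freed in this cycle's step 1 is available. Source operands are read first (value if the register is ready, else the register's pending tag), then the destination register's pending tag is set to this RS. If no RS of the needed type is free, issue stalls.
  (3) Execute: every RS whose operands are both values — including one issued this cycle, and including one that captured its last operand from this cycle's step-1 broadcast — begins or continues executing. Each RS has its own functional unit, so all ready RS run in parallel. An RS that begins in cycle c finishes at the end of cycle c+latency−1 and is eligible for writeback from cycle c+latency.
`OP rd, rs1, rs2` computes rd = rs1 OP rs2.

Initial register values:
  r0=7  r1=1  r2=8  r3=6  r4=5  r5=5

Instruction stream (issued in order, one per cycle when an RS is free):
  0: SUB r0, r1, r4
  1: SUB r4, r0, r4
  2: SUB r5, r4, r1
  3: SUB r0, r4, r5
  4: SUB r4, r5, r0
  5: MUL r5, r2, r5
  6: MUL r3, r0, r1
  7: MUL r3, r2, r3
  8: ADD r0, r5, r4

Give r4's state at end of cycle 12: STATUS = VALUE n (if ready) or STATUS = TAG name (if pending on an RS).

cycle 1: issue SUB r0<-Add1 // r0:Add1,r1:1,r2:8,r3:6,r4:5,r5:5
cycle 2: issue SUB r4<-Add2 // r0:Add1,r1:1,r2:8,r3:6,r4:Add2,r5:5
cycle 3: CDB Add1=-4; issue SUB r5<-Add1 // r0:-4,r1:1,r2:8,r3:6,r4:Add2,r5:Add1
cycle 4: stall // r0:-4,r1:1,r2:8,r3:6,r4:Add2,r5:Add1
cycle 5: CDB Add2=-9; issue SUB r0<-Add2 // r0:Add2,r1:1,r2:8,r3:6,r4:-9,r5:Add1
cycle 6: stall // r0:Add2,r1:1,r2:8,r3:6,r4:-9,r5:Add1
cycle 7: CDB Add1=-10; issue SUB r4<-Add1 // r0:Add2,r1:1,r2:8,r3:6,r4:Add1,r5:-10
cycle 8: issue MUL r5<-Mul1 // r0:Add2,r1:1,r2:8,r3:6,r4:Add1,r5:Mul1
cycle 9: CDB Add2=1; issue MUL r3<-Mul2 // r0:1,r1:1,r2:8,r3:Mul2,r4:Add1,r5:Mul1
cycle 10: stall // r0:1,r1:1,r2:8,r3:Mul2,r4:Add1,r5:Mul1
cycle 11: CDB Add1=-11; stall // r0:1,r1:1,r2:8,r3:Mul2,r4:-11,r5:Mul1
cycle 12: stall // r0:1,r1:1,r2:8,r3:Mul2,r4:-11,r5:Mul1

STATUS = VALUE -11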